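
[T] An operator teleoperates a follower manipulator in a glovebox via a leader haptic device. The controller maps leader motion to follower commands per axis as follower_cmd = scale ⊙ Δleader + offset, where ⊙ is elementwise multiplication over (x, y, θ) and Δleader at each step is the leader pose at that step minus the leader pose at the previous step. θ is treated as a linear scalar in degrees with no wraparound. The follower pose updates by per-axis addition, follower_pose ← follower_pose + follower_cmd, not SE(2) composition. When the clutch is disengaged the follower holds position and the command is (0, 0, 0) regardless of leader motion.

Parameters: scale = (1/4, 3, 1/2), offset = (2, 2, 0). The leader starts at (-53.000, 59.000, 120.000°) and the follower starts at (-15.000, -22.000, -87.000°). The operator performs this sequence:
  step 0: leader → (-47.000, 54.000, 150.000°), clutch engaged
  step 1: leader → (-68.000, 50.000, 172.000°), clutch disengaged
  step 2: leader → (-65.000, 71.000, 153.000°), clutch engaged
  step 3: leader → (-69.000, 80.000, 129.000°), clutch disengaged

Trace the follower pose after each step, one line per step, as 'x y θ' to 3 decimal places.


step 0: Δleader=(6.000, -5.000, 30.000°), engaged; cmd=(3.500, -13.000, 15.000°) → follower=(-11.500, -35.000, -72.000°)
step 1: Δleader=(-21.000, -4.000, 22.000°), disengaged; cmd=(0,0,0) → follower holds at (-11.500, -35.000, -72.000°)
step 2: Δleader=(3.000, 21.000, -19.000°), engaged; cmd=(2.750, 65.000, -9.500°) → follower=(-8.750, 30.000, -81.500°)
step 3: Δleader=(-4.000, 9.000, -24.000°), disengaged; cmd=(0,0,0) → follower holds at (-8.750, 30.000, -81.500°)

-11.500 -35.000 -72.000
-11.500 -35.000 -72.000
-8.750 30.000 -81.500
-8.750 30.000 -81.500


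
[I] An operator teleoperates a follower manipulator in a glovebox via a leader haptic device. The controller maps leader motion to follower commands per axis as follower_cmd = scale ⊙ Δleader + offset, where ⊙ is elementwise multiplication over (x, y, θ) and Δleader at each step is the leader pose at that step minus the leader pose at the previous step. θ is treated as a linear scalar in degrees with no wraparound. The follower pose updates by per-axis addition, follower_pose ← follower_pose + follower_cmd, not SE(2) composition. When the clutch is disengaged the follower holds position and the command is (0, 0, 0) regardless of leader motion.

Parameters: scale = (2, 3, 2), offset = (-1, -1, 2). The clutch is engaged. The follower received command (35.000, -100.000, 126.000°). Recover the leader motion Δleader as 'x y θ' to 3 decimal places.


18.000 -33.000 62.000

axis x: (35.000 − -1) / (2) = 18.000
axis y: (-100.000 − -1) / (3) = -33.000
axis θ: (126.000 − 2) / (2) = 62.000


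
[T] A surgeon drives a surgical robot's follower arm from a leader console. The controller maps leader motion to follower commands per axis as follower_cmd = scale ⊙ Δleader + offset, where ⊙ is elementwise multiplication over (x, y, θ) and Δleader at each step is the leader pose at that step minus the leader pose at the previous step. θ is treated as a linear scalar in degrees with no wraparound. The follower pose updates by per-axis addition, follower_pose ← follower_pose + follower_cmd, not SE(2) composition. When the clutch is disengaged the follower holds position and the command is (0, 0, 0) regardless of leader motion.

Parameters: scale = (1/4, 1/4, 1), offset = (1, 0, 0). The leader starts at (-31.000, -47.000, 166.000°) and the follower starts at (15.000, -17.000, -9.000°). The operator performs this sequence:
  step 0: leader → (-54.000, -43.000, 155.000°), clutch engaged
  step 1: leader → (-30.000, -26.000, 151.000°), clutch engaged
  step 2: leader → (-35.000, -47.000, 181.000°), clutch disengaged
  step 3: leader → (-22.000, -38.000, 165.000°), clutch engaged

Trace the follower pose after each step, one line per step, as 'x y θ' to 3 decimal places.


step 0: Δleader=(-23.000, 4.000, -11.000°), engaged; cmd=(-4.750, 1.000, -11.000°) → follower=(10.250, -16.000, -20.000°)
step 1: Δleader=(24.000, 17.000, -4.000°), engaged; cmd=(7.000, 4.250, -4.000°) → follower=(17.250, -11.750, -24.000°)
step 2: Δleader=(-5.000, -21.000, 30.000°), disengaged; cmd=(0,0,0) → follower holds at (17.250, -11.750, -24.000°)
step 3: Δleader=(13.000, 9.000, -16.000°), engaged; cmd=(4.250, 2.250, -16.000°) → follower=(21.500, -9.500, -40.000°)

10.250 -16.000 -20.000
17.250 -11.750 -24.000
17.250 -11.750 -24.000
21.500 -9.500 -40.000


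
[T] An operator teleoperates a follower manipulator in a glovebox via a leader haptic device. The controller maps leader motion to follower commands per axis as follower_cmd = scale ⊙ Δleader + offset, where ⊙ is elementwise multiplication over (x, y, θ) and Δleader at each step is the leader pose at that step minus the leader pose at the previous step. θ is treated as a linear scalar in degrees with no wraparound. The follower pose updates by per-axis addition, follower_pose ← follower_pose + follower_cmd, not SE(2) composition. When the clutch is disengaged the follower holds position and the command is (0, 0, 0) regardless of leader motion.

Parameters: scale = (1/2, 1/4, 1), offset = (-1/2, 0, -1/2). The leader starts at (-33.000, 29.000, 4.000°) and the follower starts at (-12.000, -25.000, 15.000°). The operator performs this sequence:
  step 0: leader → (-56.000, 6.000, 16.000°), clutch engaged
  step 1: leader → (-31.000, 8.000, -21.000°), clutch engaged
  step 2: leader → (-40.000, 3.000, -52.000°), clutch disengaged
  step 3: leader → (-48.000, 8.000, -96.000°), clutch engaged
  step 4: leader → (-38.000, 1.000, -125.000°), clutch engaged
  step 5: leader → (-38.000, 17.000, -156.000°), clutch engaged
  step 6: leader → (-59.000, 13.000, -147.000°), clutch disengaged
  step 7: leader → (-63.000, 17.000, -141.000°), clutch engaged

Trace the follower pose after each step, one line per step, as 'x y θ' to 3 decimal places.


step 0: Δleader=(-23.000, -23.000, 12.000°), engaged; cmd=(-12.000, -5.750, 11.500°) → follower=(-24.000, -30.750, 26.500°)
step 1: Δleader=(25.000, 2.000, -37.000°), engaged; cmd=(12.000, 0.500, -37.500°) → follower=(-12.000, -30.250, -11.000°)
step 2: Δleader=(-9.000, -5.000, -31.000°), disengaged; cmd=(0,0,0) → follower holds at (-12.000, -30.250, -11.000°)
step 3: Δleader=(-8.000, 5.000, -44.000°), engaged; cmd=(-4.500, 1.250, -44.500°) → follower=(-16.500, -29.000, -55.500°)
step 4: Δleader=(10.000, -7.000, -29.000°), engaged; cmd=(4.500, -1.750, -29.500°) → follower=(-12.000, -30.750, -85.000°)
step 5: Δleader=(0.000, 16.000, -31.000°), engaged; cmd=(-0.500, 4.000, -31.500°) → follower=(-12.500, -26.750, -116.500°)
step 6: Δleader=(-21.000, -4.000, 9.000°), disengaged; cmd=(0,0,0) → follower holds at (-12.500, -26.750, -116.500°)
step 7: Δleader=(-4.000, 4.000, 6.000°), engaged; cmd=(-2.500, 1.000, 5.500°) → follower=(-15.000, -25.750, -111.000°)

-24.000 -30.750 26.500
-12.000 -30.250 -11.000
-12.000 -30.250 -11.000
-16.500 -29.000 -55.500
-12.000 -30.750 -85.000
-12.500 -26.750 -116.500
-12.500 -26.750 -116.500
-15.000 -25.750 -111.000


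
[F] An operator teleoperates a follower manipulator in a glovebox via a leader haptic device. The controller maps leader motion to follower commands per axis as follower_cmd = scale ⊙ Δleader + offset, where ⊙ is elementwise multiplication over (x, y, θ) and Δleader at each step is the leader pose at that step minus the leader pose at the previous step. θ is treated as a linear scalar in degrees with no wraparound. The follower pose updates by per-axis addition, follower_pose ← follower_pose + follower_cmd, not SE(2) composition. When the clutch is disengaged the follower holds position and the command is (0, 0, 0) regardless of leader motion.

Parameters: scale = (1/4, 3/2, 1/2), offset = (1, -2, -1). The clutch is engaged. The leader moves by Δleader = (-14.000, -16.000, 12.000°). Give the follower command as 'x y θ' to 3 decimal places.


axis x: 1/4·-14.000 + 1 = -2.500
axis y: 3/2·-16.000 + -2 = -26.000
axis θ: 1/2·12.000 + -1 = 5.000

-2.500 -26.000 5.000


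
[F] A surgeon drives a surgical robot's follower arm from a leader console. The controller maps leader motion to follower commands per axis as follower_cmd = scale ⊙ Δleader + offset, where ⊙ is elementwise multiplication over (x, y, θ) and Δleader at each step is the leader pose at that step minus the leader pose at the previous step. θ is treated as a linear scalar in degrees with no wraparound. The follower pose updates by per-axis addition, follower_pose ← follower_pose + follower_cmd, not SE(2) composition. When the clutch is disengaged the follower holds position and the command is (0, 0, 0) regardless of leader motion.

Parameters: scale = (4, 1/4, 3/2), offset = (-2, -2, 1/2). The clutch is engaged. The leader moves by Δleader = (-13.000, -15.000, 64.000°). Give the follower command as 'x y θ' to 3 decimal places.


axis x: 4·-13.000 + -2 = -54.000
axis y: 1/4·-15.000 + -2 = -5.750
axis θ: 3/2·64.000 + 1/2 = 96.500

-54.000 -5.750 96.500


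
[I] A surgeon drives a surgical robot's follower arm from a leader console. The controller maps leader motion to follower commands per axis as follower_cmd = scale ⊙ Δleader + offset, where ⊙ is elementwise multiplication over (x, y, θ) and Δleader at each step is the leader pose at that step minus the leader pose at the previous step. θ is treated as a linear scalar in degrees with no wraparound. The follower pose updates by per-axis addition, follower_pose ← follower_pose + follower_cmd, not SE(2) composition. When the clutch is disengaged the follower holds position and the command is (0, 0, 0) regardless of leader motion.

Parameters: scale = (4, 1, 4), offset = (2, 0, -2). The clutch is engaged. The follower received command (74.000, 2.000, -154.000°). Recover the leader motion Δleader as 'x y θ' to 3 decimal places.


axis x: (74.000 − 2) / (4) = 18.000
axis y: (2.000 − 0) / (1) = 2.000
axis θ: (-154.000 − -2) / (4) = -38.000

18.000 2.000 -38.000


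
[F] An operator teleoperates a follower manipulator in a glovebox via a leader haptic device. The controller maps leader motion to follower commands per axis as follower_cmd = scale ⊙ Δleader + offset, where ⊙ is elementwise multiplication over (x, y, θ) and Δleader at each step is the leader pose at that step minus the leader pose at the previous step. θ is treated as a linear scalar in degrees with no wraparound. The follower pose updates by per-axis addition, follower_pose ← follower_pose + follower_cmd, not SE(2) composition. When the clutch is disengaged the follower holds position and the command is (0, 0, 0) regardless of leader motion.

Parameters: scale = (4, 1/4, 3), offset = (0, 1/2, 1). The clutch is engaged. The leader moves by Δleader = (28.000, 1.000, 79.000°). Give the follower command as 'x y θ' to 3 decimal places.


axis x: 4·28.000 + 0 = 112.000
axis y: 1/4·1.000 + 1/2 = 0.750
axis θ: 3·79.000 + 1 = 238.000

112.000 0.750 238.000


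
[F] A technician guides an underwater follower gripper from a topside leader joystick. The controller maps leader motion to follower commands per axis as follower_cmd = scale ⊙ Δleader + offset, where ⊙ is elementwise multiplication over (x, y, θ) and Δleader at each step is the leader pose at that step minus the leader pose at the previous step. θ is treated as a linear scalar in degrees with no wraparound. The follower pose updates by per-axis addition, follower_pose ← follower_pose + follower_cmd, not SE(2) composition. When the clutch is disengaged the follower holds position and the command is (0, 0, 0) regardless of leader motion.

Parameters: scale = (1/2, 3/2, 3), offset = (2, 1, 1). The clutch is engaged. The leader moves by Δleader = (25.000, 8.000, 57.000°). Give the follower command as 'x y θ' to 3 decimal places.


14.500 13.000 172.000

axis x: 1/2·25.000 + 2 = 14.500
axis y: 3/2·8.000 + 1 = 13.000
axis θ: 3·57.000 + 1 = 172.000


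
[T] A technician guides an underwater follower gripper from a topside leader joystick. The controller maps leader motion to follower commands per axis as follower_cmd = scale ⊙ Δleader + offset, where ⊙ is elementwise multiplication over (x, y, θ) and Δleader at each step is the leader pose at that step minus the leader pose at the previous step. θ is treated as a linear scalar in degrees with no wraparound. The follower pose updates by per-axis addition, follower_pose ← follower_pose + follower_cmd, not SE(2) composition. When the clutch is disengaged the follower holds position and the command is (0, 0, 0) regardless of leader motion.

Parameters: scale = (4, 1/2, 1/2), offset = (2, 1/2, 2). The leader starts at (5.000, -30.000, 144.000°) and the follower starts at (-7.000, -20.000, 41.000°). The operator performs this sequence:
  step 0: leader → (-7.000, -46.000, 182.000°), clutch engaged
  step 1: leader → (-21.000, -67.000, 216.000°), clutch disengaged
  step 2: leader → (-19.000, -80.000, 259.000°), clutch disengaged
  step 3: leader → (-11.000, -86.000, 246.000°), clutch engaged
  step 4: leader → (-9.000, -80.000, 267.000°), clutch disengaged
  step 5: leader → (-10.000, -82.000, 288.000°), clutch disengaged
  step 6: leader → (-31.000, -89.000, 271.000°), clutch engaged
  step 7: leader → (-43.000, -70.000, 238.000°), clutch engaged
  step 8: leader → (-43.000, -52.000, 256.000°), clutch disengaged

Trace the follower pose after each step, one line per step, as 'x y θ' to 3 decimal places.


step 0: Δleader=(-12.000, -16.000, 38.000°), engaged; cmd=(-46.000, -7.500, 21.000°) → follower=(-53.000, -27.500, 62.000°)
step 1: Δleader=(-14.000, -21.000, 34.000°), disengaged; cmd=(0,0,0) → follower holds at (-53.000, -27.500, 62.000°)
step 2: Δleader=(2.000, -13.000, 43.000°), disengaged; cmd=(0,0,0) → follower holds at (-53.000, -27.500, 62.000°)
step 3: Δleader=(8.000, -6.000, -13.000°), engaged; cmd=(34.000, -2.500, -4.500°) → follower=(-19.000, -30.000, 57.500°)
step 4: Δleader=(2.000, 6.000, 21.000°), disengaged; cmd=(0,0,0) → follower holds at (-19.000, -30.000, 57.500°)
step 5: Δleader=(-1.000, -2.000, 21.000°), disengaged; cmd=(0,0,0) → follower holds at (-19.000, -30.000, 57.500°)
step 6: Δleader=(-21.000, -7.000, -17.000°), engaged; cmd=(-82.000, -3.000, -6.500°) → follower=(-101.000, -33.000, 51.000°)
step 7: Δleader=(-12.000, 19.000, -33.000°), engaged; cmd=(-46.000, 10.000, -14.500°) → follower=(-147.000, -23.000, 36.500°)
step 8: Δleader=(0.000, 18.000, 18.000°), disengaged; cmd=(0,0,0) → follower holds at (-147.000, -23.000, 36.500°)

-53.000 -27.500 62.000
-53.000 -27.500 62.000
-53.000 -27.500 62.000
-19.000 -30.000 57.500
-19.000 -30.000 57.500
-19.000 -30.000 57.500
-101.000 -33.000 51.000
-147.000 -23.000 36.500
-147.000 -23.000 36.500


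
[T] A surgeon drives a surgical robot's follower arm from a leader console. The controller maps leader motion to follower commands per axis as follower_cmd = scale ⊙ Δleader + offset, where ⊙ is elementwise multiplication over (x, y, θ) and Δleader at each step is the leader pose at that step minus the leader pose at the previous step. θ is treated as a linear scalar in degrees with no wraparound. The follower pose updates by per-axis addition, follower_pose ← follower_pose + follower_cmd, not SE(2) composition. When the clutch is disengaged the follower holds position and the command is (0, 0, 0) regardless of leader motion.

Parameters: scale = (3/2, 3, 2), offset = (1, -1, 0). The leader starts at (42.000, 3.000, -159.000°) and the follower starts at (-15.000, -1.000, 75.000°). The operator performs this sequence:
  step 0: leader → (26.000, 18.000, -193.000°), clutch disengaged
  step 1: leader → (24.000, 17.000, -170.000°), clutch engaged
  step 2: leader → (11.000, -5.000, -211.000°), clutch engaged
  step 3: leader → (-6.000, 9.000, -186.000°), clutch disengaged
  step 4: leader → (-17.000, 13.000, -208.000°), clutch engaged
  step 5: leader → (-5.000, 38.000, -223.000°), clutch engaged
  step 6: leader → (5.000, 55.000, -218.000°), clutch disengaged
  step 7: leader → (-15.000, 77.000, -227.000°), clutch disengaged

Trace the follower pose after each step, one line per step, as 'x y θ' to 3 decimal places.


-15.000 -1.000 75.000
-17.000 -5.000 121.000
-35.500 -72.000 39.000
-35.500 -72.000 39.000
-51.000 -61.000 -5.000
-32.000 13.000 -35.000
-32.000 13.000 -35.000
-32.000 13.000 -35.000

step 0: Δleader=(-16.000, 15.000, -34.000°), disengaged; cmd=(0,0,0) → follower holds at (-15.000, -1.000, 75.000°)
step 1: Δleader=(-2.000, -1.000, 23.000°), engaged; cmd=(-2.000, -4.000, 46.000°) → follower=(-17.000, -5.000, 121.000°)
step 2: Δleader=(-13.000, -22.000, -41.000°), engaged; cmd=(-18.500, -67.000, -82.000°) → follower=(-35.500, -72.000, 39.000°)
step 3: Δleader=(-17.000, 14.000, 25.000°), disengaged; cmd=(0,0,0) → follower holds at (-35.500, -72.000, 39.000°)
step 4: Δleader=(-11.000, 4.000, -22.000°), engaged; cmd=(-15.500, 11.000, -44.000°) → follower=(-51.000, -61.000, -5.000°)
step 5: Δleader=(12.000, 25.000, -15.000°), engaged; cmd=(19.000, 74.000, -30.000°) → follower=(-32.000, 13.000, -35.000°)
step 6: Δleader=(10.000, 17.000, 5.000°), disengaged; cmd=(0,0,0) → follower holds at (-32.000, 13.000, -35.000°)
step 7: Δleader=(-20.000, 22.000, -9.000°), disengaged; cmd=(0,0,0) → follower holds at (-32.000, 13.000, -35.000°)


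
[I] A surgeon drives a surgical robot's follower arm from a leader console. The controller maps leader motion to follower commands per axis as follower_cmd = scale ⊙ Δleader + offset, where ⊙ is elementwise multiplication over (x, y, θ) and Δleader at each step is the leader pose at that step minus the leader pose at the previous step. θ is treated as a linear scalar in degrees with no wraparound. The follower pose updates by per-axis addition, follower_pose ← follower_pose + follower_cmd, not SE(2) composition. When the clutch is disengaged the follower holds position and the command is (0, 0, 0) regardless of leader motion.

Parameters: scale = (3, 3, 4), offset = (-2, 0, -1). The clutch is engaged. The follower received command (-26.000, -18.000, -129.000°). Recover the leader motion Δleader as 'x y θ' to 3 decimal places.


-8.000 -6.000 -32.000

axis x: (-26.000 − -2) / (3) = -8.000
axis y: (-18.000 − 0) / (3) = -6.000
axis θ: (-129.000 − -1) / (4) = -32.000


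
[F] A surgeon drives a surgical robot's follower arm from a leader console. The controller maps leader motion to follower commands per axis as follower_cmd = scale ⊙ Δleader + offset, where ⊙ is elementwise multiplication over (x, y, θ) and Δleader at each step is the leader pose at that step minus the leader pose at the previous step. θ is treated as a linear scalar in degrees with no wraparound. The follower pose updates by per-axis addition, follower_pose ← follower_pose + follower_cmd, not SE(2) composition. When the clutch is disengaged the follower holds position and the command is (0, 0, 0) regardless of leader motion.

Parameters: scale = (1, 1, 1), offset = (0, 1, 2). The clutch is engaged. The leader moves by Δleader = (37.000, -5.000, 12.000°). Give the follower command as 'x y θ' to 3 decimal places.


axis x: 1·37.000 + 0 = 37.000
axis y: 1·-5.000 + 1 = -4.000
axis θ: 1·12.000 + 2 = 14.000

37.000 -4.000 14.000


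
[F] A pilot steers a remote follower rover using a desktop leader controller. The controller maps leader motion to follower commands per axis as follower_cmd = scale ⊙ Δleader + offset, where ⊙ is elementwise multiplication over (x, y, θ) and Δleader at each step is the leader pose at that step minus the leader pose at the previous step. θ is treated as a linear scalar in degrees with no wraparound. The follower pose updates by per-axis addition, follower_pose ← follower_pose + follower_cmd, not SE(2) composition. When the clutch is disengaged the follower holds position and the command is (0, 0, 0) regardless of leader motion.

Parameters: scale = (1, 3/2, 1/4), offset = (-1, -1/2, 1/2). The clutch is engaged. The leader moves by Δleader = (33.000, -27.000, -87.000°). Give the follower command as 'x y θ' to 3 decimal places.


axis x: 1·33.000 + -1 = 32.000
axis y: 3/2·-27.000 + -1/2 = -41.000
axis θ: 1/4·-87.000 + 1/2 = -21.250

32.000 -41.000 -21.250


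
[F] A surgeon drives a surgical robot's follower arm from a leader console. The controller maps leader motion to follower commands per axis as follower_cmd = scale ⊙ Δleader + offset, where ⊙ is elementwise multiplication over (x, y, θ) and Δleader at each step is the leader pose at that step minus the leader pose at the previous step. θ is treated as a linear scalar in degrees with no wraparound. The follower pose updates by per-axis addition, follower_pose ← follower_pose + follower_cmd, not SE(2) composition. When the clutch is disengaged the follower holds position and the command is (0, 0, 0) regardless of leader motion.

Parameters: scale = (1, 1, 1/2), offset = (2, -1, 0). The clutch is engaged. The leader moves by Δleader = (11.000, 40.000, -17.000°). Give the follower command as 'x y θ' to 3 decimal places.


axis x: 1·11.000 + 2 = 13.000
axis y: 1·40.000 + -1 = 39.000
axis θ: 1/2·-17.000 + 0 = -8.500

13.000 39.000 -8.500


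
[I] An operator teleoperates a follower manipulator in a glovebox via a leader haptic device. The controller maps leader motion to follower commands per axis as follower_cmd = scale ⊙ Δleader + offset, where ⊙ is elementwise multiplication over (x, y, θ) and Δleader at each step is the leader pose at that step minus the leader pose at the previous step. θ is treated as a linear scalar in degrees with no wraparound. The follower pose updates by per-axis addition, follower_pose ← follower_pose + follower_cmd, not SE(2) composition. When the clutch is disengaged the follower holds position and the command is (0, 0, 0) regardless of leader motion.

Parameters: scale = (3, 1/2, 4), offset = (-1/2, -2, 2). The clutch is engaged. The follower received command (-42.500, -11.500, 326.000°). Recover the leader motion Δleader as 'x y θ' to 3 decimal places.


-14.000 -19.000 81.000

axis x: (-42.500 − -1/2) / (3) = -14.000
axis y: (-11.500 − -2) / (1/2) = -19.000
axis θ: (326.000 − 2) / (4) = 81.000


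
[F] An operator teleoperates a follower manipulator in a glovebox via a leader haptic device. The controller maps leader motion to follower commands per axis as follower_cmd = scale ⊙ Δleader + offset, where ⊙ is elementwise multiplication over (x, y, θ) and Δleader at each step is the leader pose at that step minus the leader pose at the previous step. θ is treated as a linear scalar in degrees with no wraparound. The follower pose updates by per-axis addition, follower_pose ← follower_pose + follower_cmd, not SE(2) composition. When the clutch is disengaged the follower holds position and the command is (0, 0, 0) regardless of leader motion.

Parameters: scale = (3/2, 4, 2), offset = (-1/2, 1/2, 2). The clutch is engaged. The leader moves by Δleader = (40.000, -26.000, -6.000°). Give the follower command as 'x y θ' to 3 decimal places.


59.500 -103.500 -10.000

axis x: 3/2·40.000 + -1/2 = 59.500
axis y: 4·-26.000 + 1/2 = -103.500
axis θ: 2·-6.000 + 2 = -10.000


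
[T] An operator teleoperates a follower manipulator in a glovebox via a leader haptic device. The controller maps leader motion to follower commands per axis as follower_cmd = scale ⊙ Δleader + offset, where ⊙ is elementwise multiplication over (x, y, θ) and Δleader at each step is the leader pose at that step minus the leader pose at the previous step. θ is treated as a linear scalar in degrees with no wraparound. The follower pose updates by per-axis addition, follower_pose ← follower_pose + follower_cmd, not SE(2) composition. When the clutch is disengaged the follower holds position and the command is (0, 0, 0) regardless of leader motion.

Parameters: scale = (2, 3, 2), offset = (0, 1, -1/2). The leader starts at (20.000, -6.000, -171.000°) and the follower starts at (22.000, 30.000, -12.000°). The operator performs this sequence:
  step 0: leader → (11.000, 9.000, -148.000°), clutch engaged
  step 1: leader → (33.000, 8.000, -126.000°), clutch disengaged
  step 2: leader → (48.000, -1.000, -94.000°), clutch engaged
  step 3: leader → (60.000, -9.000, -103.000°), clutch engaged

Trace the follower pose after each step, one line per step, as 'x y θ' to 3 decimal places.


4.000 76.000 33.500
4.000 76.000 33.500
34.000 50.000 97.000
58.000 27.000 78.500

step 0: Δleader=(-9.000, 15.000, 23.000°), engaged; cmd=(-18.000, 46.000, 45.500°) → follower=(4.000, 76.000, 33.500°)
step 1: Δleader=(22.000, -1.000, 22.000°), disengaged; cmd=(0,0,0) → follower holds at (4.000, 76.000, 33.500°)
step 2: Δleader=(15.000, -9.000, 32.000°), engaged; cmd=(30.000, -26.000, 63.500°) → follower=(34.000, 50.000, 97.000°)
step 3: Δleader=(12.000, -8.000, -9.000°), engaged; cmd=(24.000, -23.000, -18.500°) → follower=(58.000, 27.000, 78.500°)


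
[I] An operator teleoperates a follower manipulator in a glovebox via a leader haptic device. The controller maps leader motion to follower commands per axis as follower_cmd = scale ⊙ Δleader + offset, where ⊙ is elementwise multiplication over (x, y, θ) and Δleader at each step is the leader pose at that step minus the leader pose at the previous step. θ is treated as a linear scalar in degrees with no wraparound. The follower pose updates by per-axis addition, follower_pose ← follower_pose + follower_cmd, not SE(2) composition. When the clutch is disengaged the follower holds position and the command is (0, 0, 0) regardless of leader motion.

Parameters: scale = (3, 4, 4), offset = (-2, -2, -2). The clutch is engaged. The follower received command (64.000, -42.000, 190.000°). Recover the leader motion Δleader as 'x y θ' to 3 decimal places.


axis x: (64.000 − -2) / (3) = 22.000
axis y: (-42.000 − -2) / (4) = -10.000
axis θ: (190.000 − -2) / (4) = 48.000

22.000 -10.000 48.000


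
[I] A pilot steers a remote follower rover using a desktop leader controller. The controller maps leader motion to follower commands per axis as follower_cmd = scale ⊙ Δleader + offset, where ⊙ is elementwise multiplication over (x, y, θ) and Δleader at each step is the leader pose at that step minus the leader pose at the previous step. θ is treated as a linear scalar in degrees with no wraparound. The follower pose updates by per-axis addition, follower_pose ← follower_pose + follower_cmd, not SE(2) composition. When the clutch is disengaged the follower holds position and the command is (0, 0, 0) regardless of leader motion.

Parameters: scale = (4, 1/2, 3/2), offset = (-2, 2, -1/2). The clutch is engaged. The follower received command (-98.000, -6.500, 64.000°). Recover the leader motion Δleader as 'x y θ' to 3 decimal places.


axis x: (-98.000 − -2) / (4) = -24.000
axis y: (-6.500 − 2) / (1/2) = -17.000
axis θ: (64.000 − -1/2) / (3/2) = 43.000

-24.000 -17.000 43.000


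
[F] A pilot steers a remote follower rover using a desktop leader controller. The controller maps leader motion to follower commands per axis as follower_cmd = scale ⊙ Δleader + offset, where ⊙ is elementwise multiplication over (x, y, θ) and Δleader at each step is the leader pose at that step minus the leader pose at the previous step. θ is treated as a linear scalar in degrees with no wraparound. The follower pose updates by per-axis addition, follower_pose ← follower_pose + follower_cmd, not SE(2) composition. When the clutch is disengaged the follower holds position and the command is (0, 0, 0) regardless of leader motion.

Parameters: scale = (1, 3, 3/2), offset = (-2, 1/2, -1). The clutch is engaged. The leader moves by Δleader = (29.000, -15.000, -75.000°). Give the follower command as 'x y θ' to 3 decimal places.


27.000 -44.500 -113.500

axis x: 1·29.000 + -2 = 27.000
axis y: 3·-15.000 + 1/2 = -44.500
axis θ: 3/2·-75.000 + -1 = -113.500


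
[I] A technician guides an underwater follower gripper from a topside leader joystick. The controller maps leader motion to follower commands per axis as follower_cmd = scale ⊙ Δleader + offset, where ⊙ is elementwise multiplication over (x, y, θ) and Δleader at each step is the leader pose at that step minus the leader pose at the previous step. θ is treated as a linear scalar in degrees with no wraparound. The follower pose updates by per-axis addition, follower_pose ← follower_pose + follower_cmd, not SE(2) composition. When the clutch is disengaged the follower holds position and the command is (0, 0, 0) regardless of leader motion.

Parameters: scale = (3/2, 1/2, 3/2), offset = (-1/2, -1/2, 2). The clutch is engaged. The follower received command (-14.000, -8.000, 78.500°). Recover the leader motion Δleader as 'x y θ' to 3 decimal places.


axis x: (-14.000 − -1/2) / (3/2) = -9.000
axis y: (-8.000 − -1/2) / (1/2) = -15.000
axis θ: (78.500 − 2) / (3/2) = 51.000

-9.000 -15.000 51.000


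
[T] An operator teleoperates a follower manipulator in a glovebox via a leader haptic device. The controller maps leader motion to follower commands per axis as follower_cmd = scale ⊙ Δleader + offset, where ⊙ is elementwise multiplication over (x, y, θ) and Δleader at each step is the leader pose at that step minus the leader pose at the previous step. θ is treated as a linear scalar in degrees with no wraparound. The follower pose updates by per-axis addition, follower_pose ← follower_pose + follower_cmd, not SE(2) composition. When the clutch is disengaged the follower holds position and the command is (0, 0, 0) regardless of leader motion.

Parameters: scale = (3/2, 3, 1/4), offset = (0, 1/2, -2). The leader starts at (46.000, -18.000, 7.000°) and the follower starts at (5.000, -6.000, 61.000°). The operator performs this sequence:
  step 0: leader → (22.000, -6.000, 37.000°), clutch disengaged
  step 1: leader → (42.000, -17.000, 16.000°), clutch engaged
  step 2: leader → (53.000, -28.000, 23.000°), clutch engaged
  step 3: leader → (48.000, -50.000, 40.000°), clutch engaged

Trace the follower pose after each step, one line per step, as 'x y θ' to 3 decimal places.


step 0: Δleader=(-24.000, 12.000, 30.000°), disengaged; cmd=(0,0,0) → follower holds at (5.000, -6.000, 61.000°)
step 1: Δleader=(20.000, -11.000, -21.000°), engaged; cmd=(30.000, -32.500, -7.250°) → follower=(35.000, -38.500, 53.750°)
step 2: Δleader=(11.000, -11.000, 7.000°), engaged; cmd=(16.500, -32.500, -0.250°) → follower=(51.500, -71.000, 53.500°)
step 3: Δleader=(-5.000, -22.000, 17.000°), engaged; cmd=(-7.500, -65.500, 2.250°) → follower=(44.000, -136.500, 55.750°)

5.000 -6.000 61.000
35.000 -38.500 53.750
51.500 -71.000 53.500
44.000 -136.500 55.750


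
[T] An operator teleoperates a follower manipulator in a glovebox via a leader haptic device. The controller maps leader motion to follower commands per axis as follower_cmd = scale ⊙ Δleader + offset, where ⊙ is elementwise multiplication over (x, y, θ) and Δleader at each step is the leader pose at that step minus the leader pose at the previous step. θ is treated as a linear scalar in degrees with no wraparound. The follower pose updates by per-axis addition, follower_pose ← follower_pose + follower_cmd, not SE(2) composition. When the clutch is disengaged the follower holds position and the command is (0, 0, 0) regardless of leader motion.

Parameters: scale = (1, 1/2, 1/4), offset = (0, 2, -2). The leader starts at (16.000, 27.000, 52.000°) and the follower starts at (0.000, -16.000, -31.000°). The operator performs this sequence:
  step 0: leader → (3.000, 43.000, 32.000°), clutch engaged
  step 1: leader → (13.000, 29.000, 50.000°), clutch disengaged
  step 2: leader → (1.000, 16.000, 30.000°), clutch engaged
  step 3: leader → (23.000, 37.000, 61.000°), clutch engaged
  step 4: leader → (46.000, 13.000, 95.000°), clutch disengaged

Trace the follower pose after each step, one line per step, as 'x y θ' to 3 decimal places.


step 0: Δleader=(-13.000, 16.000, -20.000°), engaged; cmd=(-13.000, 10.000, -7.000°) → follower=(-13.000, -6.000, -38.000°)
step 1: Δleader=(10.000, -14.000, 18.000°), disengaged; cmd=(0,0,0) → follower holds at (-13.000, -6.000, -38.000°)
step 2: Δleader=(-12.000, -13.000, -20.000°), engaged; cmd=(-12.000, -4.500, -7.000°) → follower=(-25.000, -10.500, -45.000°)
step 3: Δleader=(22.000, 21.000, 31.000°), engaged; cmd=(22.000, 12.500, 5.750°) → follower=(-3.000, 2.000, -39.250°)
step 4: Δleader=(23.000, -24.000, 34.000°), disengaged; cmd=(0,0,0) → follower holds at (-3.000, 2.000, -39.250°)

-13.000 -6.000 -38.000
-13.000 -6.000 -38.000
-25.000 -10.500 -45.000
-3.000 2.000 -39.250
-3.000 2.000 -39.250


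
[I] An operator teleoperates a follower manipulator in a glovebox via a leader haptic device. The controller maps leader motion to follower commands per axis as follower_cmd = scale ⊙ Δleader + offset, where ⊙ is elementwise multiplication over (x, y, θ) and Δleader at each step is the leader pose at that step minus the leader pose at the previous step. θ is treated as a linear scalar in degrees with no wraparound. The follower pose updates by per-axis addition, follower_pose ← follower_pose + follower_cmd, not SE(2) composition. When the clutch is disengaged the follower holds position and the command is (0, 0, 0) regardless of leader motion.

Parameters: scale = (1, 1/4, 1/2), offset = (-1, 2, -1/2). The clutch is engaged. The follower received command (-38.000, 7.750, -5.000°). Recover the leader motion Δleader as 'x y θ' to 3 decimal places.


axis x: (-38.000 − -1) / (1) = -37.000
axis y: (7.750 − 2) / (1/4) = 23.000
axis θ: (-5.000 − -1/2) / (1/2) = -9.000

-37.000 23.000 -9.000


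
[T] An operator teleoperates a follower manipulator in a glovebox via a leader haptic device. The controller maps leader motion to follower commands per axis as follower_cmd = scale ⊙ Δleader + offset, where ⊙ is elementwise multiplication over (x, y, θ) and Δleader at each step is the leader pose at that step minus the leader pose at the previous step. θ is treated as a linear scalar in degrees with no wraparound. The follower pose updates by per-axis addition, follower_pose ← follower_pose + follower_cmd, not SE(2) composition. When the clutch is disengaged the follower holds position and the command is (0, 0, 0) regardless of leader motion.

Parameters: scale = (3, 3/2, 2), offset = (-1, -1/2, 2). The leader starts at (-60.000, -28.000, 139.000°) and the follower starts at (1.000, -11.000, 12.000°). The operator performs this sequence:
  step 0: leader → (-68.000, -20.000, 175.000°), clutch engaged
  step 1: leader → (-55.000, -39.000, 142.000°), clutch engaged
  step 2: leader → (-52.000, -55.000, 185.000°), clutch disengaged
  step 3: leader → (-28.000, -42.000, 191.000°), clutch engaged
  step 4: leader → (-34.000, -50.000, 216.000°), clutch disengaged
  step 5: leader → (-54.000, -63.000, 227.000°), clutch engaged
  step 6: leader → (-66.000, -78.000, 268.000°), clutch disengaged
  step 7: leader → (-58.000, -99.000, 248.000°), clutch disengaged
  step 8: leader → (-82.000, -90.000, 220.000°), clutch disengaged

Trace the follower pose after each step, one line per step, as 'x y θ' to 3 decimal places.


-24.000 0.500 86.000
14.000 -28.500 22.000
14.000 -28.500 22.000
85.000 -9.500 36.000
85.000 -9.500 36.000
24.000 -29.500 60.000
24.000 -29.500 60.000
24.000 -29.500 60.000
24.000 -29.500 60.000

step 0: Δleader=(-8.000, 8.000, 36.000°), engaged; cmd=(-25.000, 11.500, 74.000°) → follower=(-24.000, 0.500, 86.000°)
step 1: Δleader=(13.000, -19.000, -33.000°), engaged; cmd=(38.000, -29.000, -64.000°) → follower=(14.000, -28.500, 22.000°)
step 2: Δleader=(3.000, -16.000, 43.000°), disengaged; cmd=(0,0,0) → follower holds at (14.000, -28.500, 22.000°)
step 3: Δleader=(24.000, 13.000, 6.000°), engaged; cmd=(71.000, 19.000, 14.000°) → follower=(85.000, -9.500, 36.000°)
step 4: Δleader=(-6.000, -8.000, 25.000°), disengaged; cmd=(0,0,0) → follower holds at (85.000, -9.500, 36.000°)
step 5: Δleader=(-20.000, -13.000, 11.000°), engaged; cmd=(-61.000, -20.000, 24.000°) → follower=(24.000, -29.500, 60.000°)
step 6: Δleader=(-12.000, -15.000, 41.000°), disengaged; cmd=(0,0,0) → follower holds at (24.000, -29.500, 60.000°)
step 7: Δleader=(8.000, -21.000, -20.000°), disengaged; cmd=(0,0,0) → follower holds at (24.000, -29.500, 60.000°)
step 8: Δleader=(-24.000, 9.000, -28.000°), disengaged; cmd=(0,0,0) → follower holds at (24.000, -29.500, 60.000°)


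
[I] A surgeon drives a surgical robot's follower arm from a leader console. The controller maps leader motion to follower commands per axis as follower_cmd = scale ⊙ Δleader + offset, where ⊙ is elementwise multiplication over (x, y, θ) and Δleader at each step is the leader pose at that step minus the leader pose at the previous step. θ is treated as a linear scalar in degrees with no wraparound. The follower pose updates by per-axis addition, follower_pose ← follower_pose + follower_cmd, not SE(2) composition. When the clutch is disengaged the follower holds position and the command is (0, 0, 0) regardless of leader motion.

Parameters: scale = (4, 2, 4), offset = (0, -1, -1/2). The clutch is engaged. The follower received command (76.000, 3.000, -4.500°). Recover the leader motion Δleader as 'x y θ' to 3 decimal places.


axis x: (76.000 − 0) / (4) = 19.000
axis y: (3.000 − -1) / (2) = 2.000
axis θ: (-4.500 − -1/2) / (4) = -1.000

19.000 2.000 -1.000


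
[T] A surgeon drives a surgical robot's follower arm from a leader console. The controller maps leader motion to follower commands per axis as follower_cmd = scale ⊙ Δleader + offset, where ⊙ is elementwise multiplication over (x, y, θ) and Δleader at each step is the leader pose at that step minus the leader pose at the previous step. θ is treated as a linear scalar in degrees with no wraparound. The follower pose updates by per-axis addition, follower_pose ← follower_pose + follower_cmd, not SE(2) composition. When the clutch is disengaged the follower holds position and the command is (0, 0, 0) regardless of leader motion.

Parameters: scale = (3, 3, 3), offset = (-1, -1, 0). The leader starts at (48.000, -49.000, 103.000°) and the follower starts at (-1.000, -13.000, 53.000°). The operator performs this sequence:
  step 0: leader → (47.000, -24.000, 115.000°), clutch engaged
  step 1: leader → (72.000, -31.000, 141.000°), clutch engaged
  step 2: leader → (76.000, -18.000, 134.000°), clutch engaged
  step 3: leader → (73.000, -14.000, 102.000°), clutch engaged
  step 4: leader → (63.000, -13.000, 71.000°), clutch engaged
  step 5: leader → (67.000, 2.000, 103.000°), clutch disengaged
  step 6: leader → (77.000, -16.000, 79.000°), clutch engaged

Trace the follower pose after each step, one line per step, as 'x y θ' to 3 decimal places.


-5.000 61.000 89.000
69.000 39.000 167.000
80.000 77.000 146.000
70.000 88.000 50.000
39.000 90.000 -43.000
39.000 90.000 -43.000
68.000 35.000 -115.000

step 0: Δleader=(-1.000, 25.000, 12.000°), engaged; cmd=(-4.000, 74.000, 36.000°) → follower=(-5.000, 61.000, 89.000°)
step 1: Δleader=(25.000, -7.000, 26.000°), engaged; cmd=(74.000, -22.000, 78.000°) → follower=(69.000, 39.000, 167.000°)
step 2: Δleader=(4.000, 13.000, -7.000°), engaged; cmd=(11.000, 38.000, -21.000°) → follower=(80.000, 77.000, 146.000°)
step 3: Δleader=(-3.000, 4.000, -32.000°), engaged; cmd=(-10.000, 11.000, -96.000°) → follower=(70.000, 88.000, 50.000°)
step 4: Δleader=(-10.000, 1.000, -31.000°), engaged; cmd=(-31.000, 2.000, -93.000°) → follower=(39.000, 90.000, -43.000°)
step 5: Δleader=(4.000, 15.000, 32.000°), disengaged; cmd=(0,0,0) → follower holds at (39.000, 90.000, -43.000°)
step 6: Δleader=(10.000, -18.000, -24.000°), engaged; cmd=(29.000, -55.000, -72.000°) → follower=(68.000, 35.000, -115.000°)
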